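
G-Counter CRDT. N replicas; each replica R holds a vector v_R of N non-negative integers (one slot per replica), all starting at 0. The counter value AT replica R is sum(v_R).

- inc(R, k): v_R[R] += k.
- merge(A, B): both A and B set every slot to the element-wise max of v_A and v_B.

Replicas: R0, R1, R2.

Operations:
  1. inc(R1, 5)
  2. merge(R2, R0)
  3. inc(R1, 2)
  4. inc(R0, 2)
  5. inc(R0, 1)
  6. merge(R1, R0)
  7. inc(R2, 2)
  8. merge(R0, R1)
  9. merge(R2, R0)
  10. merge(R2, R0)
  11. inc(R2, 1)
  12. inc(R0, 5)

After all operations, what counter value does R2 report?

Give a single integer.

Op 1: inc R1 by 5 -> R1=(0,5,0) value=5
Op 2: merge R2<->R0 -> R2=(0,0,0) R0=(0,0,0)
Op 3: inc R1 by 2 -> R1=(0,7,0) value=7
Op 4: inc R0 by 2 -> R0=(2,0,0) value=2
Op 5: inc R0 by 1 -> R0=(3,0,0) value=3
Op 6: merge R1<->R0 -> R1=(3,7,0) R0=(3,7,0)
Op 7: inc R2 by 2 -> R2=(0,0,2) value=2
Op 8: merge R0<->R1 -> R0=(3,7,0) R1=(3,7,0)
Op 9: merge R2<->R0 -> R2=(3,7,2) R0=(3,7,2)
Op 10: merge R2<->R0 -> R2=(3,7,2) R0=(3,7,2)
Op 11: inc R2 by 1 -> R2=(3,7,3) value=13
Op 12: inc R0 by 5 -> R0=(8,7,2) value=17

Answer: 13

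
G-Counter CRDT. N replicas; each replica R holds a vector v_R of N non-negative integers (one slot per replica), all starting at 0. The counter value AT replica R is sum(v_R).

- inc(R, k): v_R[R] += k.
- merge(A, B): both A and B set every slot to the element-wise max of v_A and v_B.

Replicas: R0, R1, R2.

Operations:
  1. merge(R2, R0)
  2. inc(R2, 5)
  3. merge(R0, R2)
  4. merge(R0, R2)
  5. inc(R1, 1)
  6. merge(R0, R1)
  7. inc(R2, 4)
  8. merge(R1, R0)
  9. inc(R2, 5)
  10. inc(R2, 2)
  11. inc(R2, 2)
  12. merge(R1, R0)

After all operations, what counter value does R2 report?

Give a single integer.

Answer: 18

Derivation:
Op 1: merge R2<->R0 -> R2=(0,0,0) R0=(0,0,0)
Op 2: inc R2 by 5 -> R2=(0,0,5) value=5
Op 3: merge R0<->R2 -> R0=(0,0,5) R2=(0,0,5)
Op 4: merge R0<->R2 -> R0=(0,0,5) R2=(0,0,5)
Op 5: inc R1 by 1 -> R1=(0,1,0) value=1
Op 6: merge R0<->R1 -> R0=(0,1,5) R1=(0,1,5)
Op 7: inc R2 by 4 -> R2=(0,0,9) value=9
Op 8: merge R1<->R0 -> R1=(0,1,5) R0=(0,1,5)
Op 9: inc R2 by 5 -> R2=(0,0,14) value=14
Op 10: inc R2 by 2 -> R2=(0,0,16) value=16
Op 11: inc R2 by 2 -> R2=(0,0,18) value=18
Op 12: merge R1<->R0 -> R1=(0,1,5) R0=(0,1,5)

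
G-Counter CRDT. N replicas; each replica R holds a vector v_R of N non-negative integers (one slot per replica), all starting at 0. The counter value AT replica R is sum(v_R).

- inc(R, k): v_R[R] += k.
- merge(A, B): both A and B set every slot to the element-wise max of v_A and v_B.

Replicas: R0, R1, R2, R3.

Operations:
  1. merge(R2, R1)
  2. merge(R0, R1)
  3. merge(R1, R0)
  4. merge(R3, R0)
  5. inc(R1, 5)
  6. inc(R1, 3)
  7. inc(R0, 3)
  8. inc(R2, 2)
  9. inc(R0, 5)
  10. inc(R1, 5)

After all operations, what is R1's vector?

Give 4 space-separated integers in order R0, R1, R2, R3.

Answer: 0 13 0 0

Derivation:
Op 1: merge R2<->R1 -> R2=(0,0,0,0) R1=(0,0,0,0)
Op 2: merge R0<->R1 -> R0=(0,0,0,0) R1=(0,0,0,0)
Op 3: merge R1<->R0 -> R1=(0,0,0,0) R0=(0,0,0,0)
Op 4: merge R3<->R0 -> R3=(0,0,0,0) R0=(0,0,0,0)
Op 5: inc R1 by 5 -> R1=(0,5,0,0) value=5
Op 6: inc R1 by 3 -> R1=(0,8,0,0) value=8
Op 7: inc R0 by 3 -> R0=(3,0,0,0) value=3
Op 8: inc R2 by 2 -> R2=(0,0,2,0) value=2
Op 9: inc R0 by 5 -> R0=(8,0,0,0) value=8
Op 10: inc R1 by 5 -> R1=(0,13,0,0) value=13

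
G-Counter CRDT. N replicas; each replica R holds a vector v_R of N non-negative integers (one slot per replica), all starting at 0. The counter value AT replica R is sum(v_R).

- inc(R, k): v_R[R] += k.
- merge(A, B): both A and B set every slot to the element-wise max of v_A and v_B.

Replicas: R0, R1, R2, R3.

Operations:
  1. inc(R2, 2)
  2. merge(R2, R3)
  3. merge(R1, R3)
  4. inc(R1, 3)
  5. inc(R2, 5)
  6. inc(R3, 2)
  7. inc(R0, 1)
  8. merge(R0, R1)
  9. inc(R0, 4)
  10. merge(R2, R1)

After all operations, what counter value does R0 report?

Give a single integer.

Op 1: inc R2 by 2 -> R2=(0,0,2,0) value=2
Op 2: merge R2<->R3 -> R2=(0,0,2,0) R3=(0,0,2,0)
Op 3: merge R1<->R3 -> R1=(0,0,2,0) R3=(0,0,2,0)
Op 4: inc R1 by 3 -> R1=(0,3,2,0) value=5
Op 5: inc R2 by 5 -> R2=(0,0,7,0) value=7
Op 6: inc R3 by 2 -> R3=(0,0,2,2) value=4
Op 7: inc R0 by 1 -> R0=(1,0,0,0) value=1
Op 8: merge R0<->R1 -> R0=(1,3,2,0) R1=(1,3,2,0)
Op 9: inc R0 by 4 -> R0=(5,3,2,0) value=10
Op 10: merge R2<->R1 -> R2=(1,3,7,0) R1=(1,3,7,0)

Answer: 10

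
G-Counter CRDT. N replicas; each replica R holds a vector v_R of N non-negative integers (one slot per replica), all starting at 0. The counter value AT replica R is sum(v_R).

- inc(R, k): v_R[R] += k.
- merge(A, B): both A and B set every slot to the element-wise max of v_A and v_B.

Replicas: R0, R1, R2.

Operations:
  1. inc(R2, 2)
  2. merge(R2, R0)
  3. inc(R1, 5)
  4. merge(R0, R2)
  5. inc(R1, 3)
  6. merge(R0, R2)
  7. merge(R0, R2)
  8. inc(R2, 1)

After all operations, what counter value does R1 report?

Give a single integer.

Op 1: inc R2 by 2 -> R2=(0,0,2) value=2
Op 2: merge R2<->R0 -> R2=(0,0,2) R0=(0,0,2)
Op 3: inc R1 by 5 -> R1=(0,5,0) value=5
Op 4: merge R0<->R2 -> R0=(0,0,2) R2=(0,0,2)
Op 5: inc R1 by 3 -> R1=(0,8,0) value=8
Op 6: merge R0<->R2 -> R0=(0,0,2) R2=(0,0,2)
Op 7: merge R0<->R2 -> R0=(0,0,2) R2=(0,0,2)
Op 8: inc R2 by 1 -> R2=(0,0,3) value=3

Answer: 8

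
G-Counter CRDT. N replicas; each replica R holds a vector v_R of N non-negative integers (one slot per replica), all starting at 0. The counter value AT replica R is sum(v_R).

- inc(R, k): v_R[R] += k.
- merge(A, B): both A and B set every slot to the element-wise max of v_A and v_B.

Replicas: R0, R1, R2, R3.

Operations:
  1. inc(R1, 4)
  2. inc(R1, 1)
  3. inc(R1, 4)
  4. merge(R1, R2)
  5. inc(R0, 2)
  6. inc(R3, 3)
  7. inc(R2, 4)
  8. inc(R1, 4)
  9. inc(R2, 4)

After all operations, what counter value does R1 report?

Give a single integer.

Op 1: inc R1 by 4 -> R1=(0,4,0,0) value=4
Op 2: inc R1 by 1 -> R1=(0,5,0,0) value=5
Op 3: inc R1 by 4 -> R1=(0,9,0,0) value=9
Op 4: merge R1<->R2 -> R1=(0,9,0,0) R2=(0,9,0,0)
Op 5: inc R0 by 2 -> R0=(2,0,0,0) value=2
Op 6: inc R3 by 3 -> R3=(0,0,0,3) value=3
Op 7: inc R2 by 4 -> R2=(0,9,4,0) value=13
Op 8: inc R1 by 4 -> R1=(0,13,0,0) value=13
Op 9: inc R2 by 4 -> R2=(0,9,8,0) value=17

Answer: 13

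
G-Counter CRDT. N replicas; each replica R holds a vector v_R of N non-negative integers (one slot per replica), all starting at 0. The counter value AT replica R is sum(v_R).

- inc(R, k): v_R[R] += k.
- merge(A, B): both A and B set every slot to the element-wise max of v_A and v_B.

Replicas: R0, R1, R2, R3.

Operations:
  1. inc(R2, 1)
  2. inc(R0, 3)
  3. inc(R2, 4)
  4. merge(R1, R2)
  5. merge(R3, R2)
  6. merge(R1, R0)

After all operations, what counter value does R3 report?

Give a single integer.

Op 1: inc R2 by 1 -> R2=(0,0,1,0) value=1
Op 2: inc R0 by 3 -> R0=(3,0,0,0) value=3
Op 3: inc R2 by 4 -> R2=(0,0,5,0) value=5
Op 4: merge R1<->R2 -> R1=(0,0,5,0) R2=(0,0,5,0)
Op 5: merge R3<->R2 -> R3=(0,0,5,0) R2=(0,0,5,0)
Op 6: merge R1<->R0 -> R1=(3,0,5,0) R0=(3,0,5,0)

Answer: 5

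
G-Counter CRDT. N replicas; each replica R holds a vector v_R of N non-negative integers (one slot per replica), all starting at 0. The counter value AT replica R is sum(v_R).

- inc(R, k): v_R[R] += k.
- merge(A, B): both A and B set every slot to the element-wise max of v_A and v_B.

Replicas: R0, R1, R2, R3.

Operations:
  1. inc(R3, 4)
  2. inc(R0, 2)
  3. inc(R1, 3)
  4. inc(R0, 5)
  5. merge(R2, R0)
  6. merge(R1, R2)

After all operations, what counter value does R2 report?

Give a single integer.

Op 1: inc R3 by 4 -> R3=(0,0,0,4) value=4
Op 2: inc R0 by 2 -> R0=(2,0,0,0) value=2
Op 3: inc R1 by 3 -> R1=(0,3,0,0) value=3
Op 4: inc R0 by 5 -> R0=(7,0,0,0) value=7
Op 5: merge R2<->R0 -> R2=(7,0,0,0) R0=(7,0,0,0)
Op 6: merge R1<->R2 -> R1=(7,3,0,0) R2=(7,3,0,0)

Answer: 10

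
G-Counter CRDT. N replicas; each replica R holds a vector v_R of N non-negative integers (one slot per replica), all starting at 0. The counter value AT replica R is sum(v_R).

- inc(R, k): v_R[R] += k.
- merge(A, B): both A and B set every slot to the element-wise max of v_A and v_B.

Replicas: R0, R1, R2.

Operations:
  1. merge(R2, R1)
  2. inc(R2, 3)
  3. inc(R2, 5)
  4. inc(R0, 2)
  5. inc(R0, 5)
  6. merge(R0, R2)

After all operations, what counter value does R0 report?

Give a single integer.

Answer: 15

Derivation:
Op 1: merge R2<->R1 -> R2=(0,0,0) R1=(0,0,0)
Op 2: inc R2 by 3 -> R2=(0,0,3) value=3
Op 3: inc R2 by 5 -> R2=(0,0,8) value=8
Op 4: inc R0 by 2 -> R0=(2,0,0) value=2
Op 5: inc R0 by 5 -> R0=(7,0,0) value=7
Op 6: merge R0<->R2 -> R0=(7,0,8) R2=(7,0,8)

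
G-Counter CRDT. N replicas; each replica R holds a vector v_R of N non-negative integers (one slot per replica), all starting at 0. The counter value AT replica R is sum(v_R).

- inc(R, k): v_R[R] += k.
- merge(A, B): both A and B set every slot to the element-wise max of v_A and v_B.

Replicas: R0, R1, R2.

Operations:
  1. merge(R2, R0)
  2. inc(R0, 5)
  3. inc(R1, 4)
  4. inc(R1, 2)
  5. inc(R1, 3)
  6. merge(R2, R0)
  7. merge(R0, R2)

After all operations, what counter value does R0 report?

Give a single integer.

Op 1: merge R2<->R0 -> R2=(0,0,0) R0=(0,0,0)
Op 2: inc R0 by 5 -> R0=(5,0,0) value=5
Op 3: inc R1 by 4 -> R1=(0,4,0) value=4
Op 4: inc R1 by 2 -> R1=(0,6,0) value=6
Op 5: inc R1 by 3 -> R1=(0,9,0) value=9
Op 6: merge R2<->R0 -> R2=(5,0,0) R0=(5,0,0)
Op 7: merge R0<->R2 -> R0=(5,0,0) R2=(5,0,0)

Answer: 5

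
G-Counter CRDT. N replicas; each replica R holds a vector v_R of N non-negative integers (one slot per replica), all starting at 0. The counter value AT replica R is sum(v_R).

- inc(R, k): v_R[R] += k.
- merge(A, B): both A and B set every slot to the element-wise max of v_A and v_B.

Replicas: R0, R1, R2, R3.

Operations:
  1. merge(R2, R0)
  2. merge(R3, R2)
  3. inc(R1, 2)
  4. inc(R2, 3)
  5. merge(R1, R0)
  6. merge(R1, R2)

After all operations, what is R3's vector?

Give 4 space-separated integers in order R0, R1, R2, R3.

Op 1: merge R2<->R0 -> R2=(0,0,0,0) R0=(0,0,0,0)
Op 2: merge R3<->R2 -> R3=(0,0,0,0) R2=(0,0,0,0)
Op 3: inc R1 by 2 -> R1=(0,2,0,0) value=2
Op 4: inc R2 by 3 -> R2=(0,0,3,0) value=3
Op 5: merge R1<->R0 -> R1=(0,2,0,0) R0=(0,2,0,0)
Op 6: merge R1<->R2 -> R1=(0,2,3,0) R2=(0,2,3,0)

Answer: 0 0 0 0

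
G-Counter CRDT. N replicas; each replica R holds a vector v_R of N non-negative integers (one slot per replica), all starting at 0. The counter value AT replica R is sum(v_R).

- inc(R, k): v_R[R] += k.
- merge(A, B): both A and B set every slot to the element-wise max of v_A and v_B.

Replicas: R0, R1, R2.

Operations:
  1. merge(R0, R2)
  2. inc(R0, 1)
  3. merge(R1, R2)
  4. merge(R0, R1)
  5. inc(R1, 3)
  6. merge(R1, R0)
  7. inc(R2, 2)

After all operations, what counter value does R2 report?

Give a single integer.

Answer: 2

Derivation:
Op 1: merge R0<->R2 -> R0=(0,0,0) R2=(0,0,0)
Op 2: inc R0 by 1 -> R0=(1,0,0) value=1
Op 3: merge R1<->R2 -> R1=(0,0,0) R2=(0,0,0)
Op 4: merge R0<->R1 -> R0=(1,0,0) R1=(1,0,0)
Op 5: inc R1 by 3 -> R1=(1,3,0) value=4
Op 6: merge R1<->R0 -> R1=(1,3,0) R0=(1,3,0)
Op 7: inc R2 by 2 -> R2=(0,0,2) value=2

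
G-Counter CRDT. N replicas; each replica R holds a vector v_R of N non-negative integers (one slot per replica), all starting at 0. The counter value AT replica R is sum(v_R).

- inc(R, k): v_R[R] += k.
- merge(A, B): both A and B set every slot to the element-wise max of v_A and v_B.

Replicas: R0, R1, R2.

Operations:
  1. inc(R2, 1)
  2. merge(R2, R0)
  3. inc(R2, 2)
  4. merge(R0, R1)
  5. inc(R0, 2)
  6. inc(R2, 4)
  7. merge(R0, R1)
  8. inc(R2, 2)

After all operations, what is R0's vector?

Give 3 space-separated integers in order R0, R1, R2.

Op 1: inc R2 by 1 -> R2=(0,0,1) value=1
Op 2: merge R2<->R0 -> R2=(0,0,1) R0=(0,0,1)
Op 3: inc R2 by 2 -> R2=(0,0,3) value=3
Op 4: merge R0<->R1 -> R0=(0,0,1) R1=(0,0,1)
Op 5: inc R0 by 2 -> R0=(2,0,1) value=3
Op 6: inc R2 by 4 -> R2=(0,0,7) value=7
Op 7: merge R0<->R1 -> R0=(2,0,1) R1=(2,0,1)
Op 8: inc R2 by 2 -> R2=(0,0,9) value=9

Answer: 2 0 1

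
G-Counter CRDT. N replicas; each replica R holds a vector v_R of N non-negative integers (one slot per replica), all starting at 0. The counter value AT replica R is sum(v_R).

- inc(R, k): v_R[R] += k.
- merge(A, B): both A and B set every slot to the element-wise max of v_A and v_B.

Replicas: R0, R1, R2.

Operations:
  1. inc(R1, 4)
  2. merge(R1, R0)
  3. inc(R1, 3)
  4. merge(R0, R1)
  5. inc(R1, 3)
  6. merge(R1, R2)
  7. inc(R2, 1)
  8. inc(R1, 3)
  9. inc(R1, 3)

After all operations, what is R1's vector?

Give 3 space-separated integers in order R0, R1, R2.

Op 1: inc R1 by 4 -> R1=(0,4,0) value=4
Op 2: merge R1<->R0 -> R1=(0,4,0) R0=(0,4,0)
Op 3: inc R1 by 3 -> R1=(0,7,0) value=7
Op 4: merge R0<->R1 -> R0=(0,7,0) R1=(0,7,0)
Op 5: inc R1 by 3 -> R1=(0,10,0) value=10
Op 6: merge R1<->R2 -> R1=(0,10,0) R2=(0,10,0)
Op 7: inc R2 by 1 -> R2=(0,10,1) value=11
Op 8: inc R1 by 3 -> R1=(0,13,0) value=13
Op 9: inc R1 by 3 -> R1=(0,16,0) value=16

Answer: 0 16 0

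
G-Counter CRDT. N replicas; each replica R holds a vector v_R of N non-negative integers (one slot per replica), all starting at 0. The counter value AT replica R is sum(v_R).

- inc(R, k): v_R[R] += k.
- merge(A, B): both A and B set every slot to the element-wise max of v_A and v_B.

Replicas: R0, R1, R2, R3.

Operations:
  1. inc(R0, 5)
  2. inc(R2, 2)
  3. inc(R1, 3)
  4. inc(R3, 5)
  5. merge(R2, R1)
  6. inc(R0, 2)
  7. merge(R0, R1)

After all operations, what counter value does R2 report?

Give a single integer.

Answer: 5

Derivation:
Op 1: inc R0 by 5 -> R0=(5,0,0,0) value=5
Op 2: inc R2 by 2 -> R2=(0,0,2,0) value=2
Op 3: inc R1 by 3 -> R1=(0,3,0,0) value=3
Op 4: inc R3 by 5 -> R3=(0,0,0,5) value=5
Op 5: merge R2<->R1 -> R2=(0,3,2,0) R1=(0,3,2,0)
Op 6: inc R0 by 2 -> R0=(7,0,0,0) value=7
Op 7: merge R0<->R1 -> R0=(7,3,2,0) R1=(7,3,2,0)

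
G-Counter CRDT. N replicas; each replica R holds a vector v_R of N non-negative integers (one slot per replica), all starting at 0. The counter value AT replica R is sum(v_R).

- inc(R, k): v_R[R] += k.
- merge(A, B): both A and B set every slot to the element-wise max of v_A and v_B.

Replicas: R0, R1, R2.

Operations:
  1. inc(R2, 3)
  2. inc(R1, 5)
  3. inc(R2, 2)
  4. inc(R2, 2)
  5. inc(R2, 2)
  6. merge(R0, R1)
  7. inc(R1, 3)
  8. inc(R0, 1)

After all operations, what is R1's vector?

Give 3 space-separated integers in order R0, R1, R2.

Op 1: inc R2 by 3 -> R2=(0,0,3) value=3
Op 2: inc R1 by 5 -> R1=(0,5,0) value=5
Op 3: inc R2 by 2 -> R2=(0,0,5) value=5
Op 4: inc R2 by 2 -> R2=(0,0,7) value=7
Op 5: inc R2 by 2 -> R2=(0,0,9) value=9
Op 6: merge R0<->R1 -> R0=(0,5,0) R1=(0,5,0)
Op 7: inc R1 by 3 -> R1=(0,8,0) value=8
Op 8: inc R0 by 1 -> R0=(1,5,0) value=6

Answer: 0 8 0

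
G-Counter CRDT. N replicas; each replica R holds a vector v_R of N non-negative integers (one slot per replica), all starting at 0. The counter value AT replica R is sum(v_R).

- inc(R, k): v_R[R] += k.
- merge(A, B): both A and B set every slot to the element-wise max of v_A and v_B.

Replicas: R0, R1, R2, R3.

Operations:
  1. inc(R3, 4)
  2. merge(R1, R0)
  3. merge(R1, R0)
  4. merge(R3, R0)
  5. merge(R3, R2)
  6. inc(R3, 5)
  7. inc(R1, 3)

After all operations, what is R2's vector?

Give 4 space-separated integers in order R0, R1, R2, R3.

Answer: 0 0 0 4

Derivation:
Op 1: inc R3 by 4 -> R3=(0,0,0,4) value=4
Op 2: merge R1<->R0 -> R1=(0,0,0,0) R0=(0,0,0,0)
Op 3: merge R1<->R0 -> R1=(0,0,0,0) R0=(0,0,0,0)
Op 4: merge R3<->R0 -> R3=(0,0,0,4) R0=(0,0,0,4)
Op 5: merge R3<->R2 -> R3=(0,0,0,4) R2=(0,0,0,4)
Op 6: inc R3 by 5 -> R3=(0,0,0,9) value=9
Op 7: inc R1 by 3 -> R1=(0,3,0,0) value=3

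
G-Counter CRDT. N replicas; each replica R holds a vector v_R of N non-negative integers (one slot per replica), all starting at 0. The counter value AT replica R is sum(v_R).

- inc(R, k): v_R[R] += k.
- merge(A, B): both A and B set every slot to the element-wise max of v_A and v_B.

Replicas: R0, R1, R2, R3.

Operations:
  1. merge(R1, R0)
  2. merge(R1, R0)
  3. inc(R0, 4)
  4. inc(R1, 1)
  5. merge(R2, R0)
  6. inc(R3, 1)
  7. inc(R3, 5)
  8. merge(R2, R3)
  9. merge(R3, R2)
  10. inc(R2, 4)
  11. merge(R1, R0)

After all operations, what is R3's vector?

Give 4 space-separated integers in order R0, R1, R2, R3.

Op 1: merge R1<->R0 -> R1=(0,0,0,0) R0=(0,0,0,0)
Op 2: merge R1<->R0 -> R1=(0,0,0,0) R0=(0,0,0,0)
Op 3: inc R0 by 4 -> R0=(4,0,0,0) value=4
Op 4: inc R1 by 1 -> R1=(0,1,0,0) value=1
Op 5: merge R2<->R0 -> R2=(4,0,0,0) R0=(4,0,0,0)
Op 6: inc R3 by 1 -> R3=(0,0,0,1) value=1
Op 7: inc R3 by 5 -> R3=(0,0,0,6) value=6
Op 8: merge R2<->R3 -> R2=(4,0,0,6) R3=(4,0,0,6)
Op 9: merge R3<->R2 -> R3=(4,0,0,6) R2=(4,0,0,6)
Op 10: inc R2 by 4 -> R2=(4,0,4,6) value=14
Op 11: merge R1<->R0 -> R1=(4,1,0,0) R0=(4,1,0,0)

Answer: 4 0 0 6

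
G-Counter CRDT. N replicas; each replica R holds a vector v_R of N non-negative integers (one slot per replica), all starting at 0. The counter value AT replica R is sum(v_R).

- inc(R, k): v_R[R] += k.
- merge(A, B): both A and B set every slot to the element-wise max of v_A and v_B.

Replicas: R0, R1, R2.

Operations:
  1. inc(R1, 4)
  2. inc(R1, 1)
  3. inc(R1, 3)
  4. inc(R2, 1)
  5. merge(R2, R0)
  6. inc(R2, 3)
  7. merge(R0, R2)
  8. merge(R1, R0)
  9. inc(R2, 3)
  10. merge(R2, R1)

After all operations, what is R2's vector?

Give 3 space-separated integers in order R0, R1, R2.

Answer: 0 8 7

Derivation:
Op 1: inc R1 by 4 -> R1=(0,4,0) value=4
Op 2: inc R1 by 1 -> R1=(0,5,0) value=5
Op 3: inc R1 by 3 -> R1=(0,8,0) value=8
Op 4: inc R2 by 1 -> R2=(0,0,1) value=1
Op 5: merge R2<->R0 -> R2=(0,0,1) R0=(0,0,1)
Op 6: inc R2 by 3 -> R2=(0,0,4) value=4
Op 7: merge R0<->R2 -> R0=(0,0,4) R2=(0,0,4)
Op 8: merge R1<->R0 -> R1=(0,8,4) R0=(0,8,4)
Op 9: inc R2 by 3 -> R2=(0,0,7) value=7
Op 10: merge R2<->R1 -> R2=(0,8,7) R1=(0,8,7)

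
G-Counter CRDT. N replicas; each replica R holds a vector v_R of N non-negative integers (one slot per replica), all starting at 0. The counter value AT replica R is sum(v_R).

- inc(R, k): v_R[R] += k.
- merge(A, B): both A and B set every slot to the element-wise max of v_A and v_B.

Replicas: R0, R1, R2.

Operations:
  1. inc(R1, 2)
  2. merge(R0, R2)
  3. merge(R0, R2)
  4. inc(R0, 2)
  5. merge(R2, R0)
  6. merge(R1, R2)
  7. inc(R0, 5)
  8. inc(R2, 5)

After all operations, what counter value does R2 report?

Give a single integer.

Answer: 9

Derivation:
Op 1: inc R1 by 2 -> R1=(0,2,0) value=2
Op 2: merge R0<->R2 -> R0=(0,0,0) R2=(0,0,0)
Op 3: merge R0<->R2 -> R0=(0,0,0) R2=(0,0,0)
Op 4: inc R0 by 2 -> R0=(2,0,0) value=2
Op 5: merge R2<->R0 -> R2=(2,0,0) R0=(2,0,0)
Op 6: merge R1<->R2 -> R1=(2,2,0) R2=(2,2,0)
Op 7: inc R0 by 5 -> R0=(7,0,0) value=7
Op 8: inc R2 by 5 -> R2=(2,2,5) value=9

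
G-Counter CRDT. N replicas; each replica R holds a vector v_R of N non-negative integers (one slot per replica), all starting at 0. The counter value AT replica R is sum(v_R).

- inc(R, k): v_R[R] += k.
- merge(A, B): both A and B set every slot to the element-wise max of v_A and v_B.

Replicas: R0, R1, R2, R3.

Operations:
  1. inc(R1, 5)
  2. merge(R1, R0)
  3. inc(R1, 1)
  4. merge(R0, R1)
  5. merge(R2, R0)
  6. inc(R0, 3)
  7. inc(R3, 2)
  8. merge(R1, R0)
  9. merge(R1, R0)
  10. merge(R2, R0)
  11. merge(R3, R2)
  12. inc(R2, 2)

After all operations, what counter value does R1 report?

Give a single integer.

Op 1: inc R1 by 5 -> R1=(0,5,0,0) value=5
Op 2: merge R1<->R0 -> R1=(0,5,0,0) R0=(0,5,0,0)
Op 3: inc R1 by 1 -> R1=(0,6,0,0) value=6
Op 4: merge R0<->R1 -> R0=(0,6,0,0) R1=(0,6,0,0)
Op 5: merge R2<->R0 -> R2=(0,6,0,0) R0=(0,6,0,0)
Op 6: inc R0 by 3 -> R0=(3,6,0,0) value=9
Op 7: inc R3 by 2 -> R3=(0,0,0,2) value=2
Op 8: merge R1<->R0 -> R1=(3,6,0,0) R0=(3,6,0,0)
Op 9: merge R1<->R0 -> R1=(3,6,0,0) R0=(3,6,0,0)
Op 10: merge R2<->R0 -> R2=(3,6,0,0) R0=(3,6,0,0)
Op 11: merge R3<->R2 -> R3=(3,6,0,2) R2=(3,6,0,2)
Op 12: inc R2 by 2 -> R2=(3,6,2,2) value=13

Answer: 9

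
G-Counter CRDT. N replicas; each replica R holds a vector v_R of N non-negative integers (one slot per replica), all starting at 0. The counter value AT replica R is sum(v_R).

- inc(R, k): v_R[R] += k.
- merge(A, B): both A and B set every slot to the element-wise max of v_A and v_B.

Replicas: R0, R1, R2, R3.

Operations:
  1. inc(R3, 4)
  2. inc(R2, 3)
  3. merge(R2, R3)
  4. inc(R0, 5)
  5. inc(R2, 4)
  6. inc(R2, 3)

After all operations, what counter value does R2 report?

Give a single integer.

Answer: 14

Derivation:
Op 1: inc R3 by 4 -> R3=(0,0,0,4) value=4
Op 2: inc R2 by 3 -> R2=(0,0,3,0) value=3
Op 3: merge R2<->R3 -> R2=(0,0,3,4) R3=(0,0,3,4)
Op 4: inc R0 by 5 -> R0=(5,0,0,0) value=5
Op 5: inc R2 by 4 -> R2=(0,0,7,4) value=11
Op 6: inc R2 by 3 -> R2=(0,0,10,4) value=14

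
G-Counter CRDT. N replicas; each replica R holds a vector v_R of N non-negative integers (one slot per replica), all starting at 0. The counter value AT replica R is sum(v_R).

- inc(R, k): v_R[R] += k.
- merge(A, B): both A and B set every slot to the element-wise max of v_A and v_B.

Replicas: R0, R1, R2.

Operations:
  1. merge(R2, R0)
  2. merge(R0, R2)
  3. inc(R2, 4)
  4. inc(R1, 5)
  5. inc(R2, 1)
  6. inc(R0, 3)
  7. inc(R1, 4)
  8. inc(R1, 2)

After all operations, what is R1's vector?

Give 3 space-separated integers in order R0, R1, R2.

Op 1: merge R2<->R0 -> R2=(0,0,0) R0=(0,0,0)
Op 2: merge R0<->R2 -> R0=(0,0,0) R2=(0,0,0)
Op 3: inc R2 by 4 -> R2=(0,0,4) value=4
Op 4: inc R1 by 5 -> R1=(0,5,0) value=5
Op 5: inc R2 by 1 -> R2=(0,0,5) value=5
Op 6: inc R0 by 3 -> R0=(3,0,0) value=3
Op 7: inc R1 by 4 -> R1=(0,9,0) value=9
Op 8: inc R1 by 2 -> R1=(0,11,0) value=11

Answer: 0 11 0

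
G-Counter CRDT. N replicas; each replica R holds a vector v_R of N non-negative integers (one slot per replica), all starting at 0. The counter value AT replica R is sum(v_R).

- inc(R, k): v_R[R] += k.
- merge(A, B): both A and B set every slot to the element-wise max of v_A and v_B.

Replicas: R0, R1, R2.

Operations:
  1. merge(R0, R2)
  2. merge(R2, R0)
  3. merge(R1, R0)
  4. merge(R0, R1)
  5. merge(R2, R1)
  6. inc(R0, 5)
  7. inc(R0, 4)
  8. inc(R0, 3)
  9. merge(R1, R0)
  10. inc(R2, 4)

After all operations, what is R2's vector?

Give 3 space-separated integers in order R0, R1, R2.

Answer: 0 0 4

Derivation:
Op 1: merge R0<->R2 -> R0=(0,0,0) R2=(0,0,0)
Op 2: merge R2<->R0 -> R2=(0,0,0) R0=(0,0,0)
Op 3: merge R1<->R0 -> R1=(0,0,0) R0=(0,0,0)
Op 4: merge R0<->R1 -> R0=(0,0,0) R1=(0,0,0)
Op 5: merge R2<->R1 -> R2=(0,0,0) R1=(0,0,0)
Op 6: inc R0 by 5 -> R0=(5,0,0) value=5
Op 7: inc R0 by 4 -> R0=(9,0,0) value=9
Op 8: inc R0 by 3 -> R0=(12,0,0) value=12
Op 9: merge R1<->R0 -> R1=(12,0,0) R0=(12,0,0)
Op 10: inc R2 by 4 -> R2=(0,0,4) value=4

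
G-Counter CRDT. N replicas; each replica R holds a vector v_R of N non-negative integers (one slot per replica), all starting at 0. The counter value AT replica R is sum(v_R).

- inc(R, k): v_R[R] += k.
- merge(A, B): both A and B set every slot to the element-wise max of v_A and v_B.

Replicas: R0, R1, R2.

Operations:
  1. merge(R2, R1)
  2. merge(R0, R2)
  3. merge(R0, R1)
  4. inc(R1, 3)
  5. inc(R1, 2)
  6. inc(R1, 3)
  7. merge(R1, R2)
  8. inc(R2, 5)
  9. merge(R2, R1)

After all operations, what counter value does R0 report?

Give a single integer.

Answer: 0

Derivation:
Op 1: merge R2<->R1 -> R2=(0,0,0) R1=(0,0,0)
Op 2: merge R0<->R2 -> R0=(0,0,0) R2=(0,0,0)
Op 3: merge R0<->R1 -> R0=(0,0,0) R1=(0,0,0)
Op 4: inc R1 by 3 -> R1=(0,3,0) value=3
Op 5: inc R1 by 2 -> R1=(0,5,0) value=5
Op 6: inc R1 by 3 -> R1=(0,8,0) value=8
Op 7: merge R1<->R2 -> R1=(0,8,0) R2=(0,8,0)
Op 8: inc R2 by 5 -> R2=(0,8,5) value=13
Op 9: merge R2<->R1 -> R2=(0,8,5) R1=(0,8,5)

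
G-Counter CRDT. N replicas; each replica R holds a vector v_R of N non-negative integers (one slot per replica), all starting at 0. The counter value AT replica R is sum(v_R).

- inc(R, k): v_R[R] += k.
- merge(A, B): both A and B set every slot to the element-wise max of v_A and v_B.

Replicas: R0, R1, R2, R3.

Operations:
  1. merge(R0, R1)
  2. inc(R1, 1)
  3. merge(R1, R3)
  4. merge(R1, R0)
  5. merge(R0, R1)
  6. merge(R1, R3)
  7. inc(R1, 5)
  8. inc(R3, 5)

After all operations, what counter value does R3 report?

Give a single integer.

Answer: 6

Derivation:
Op 1: merge R0<->R1 -> R0=(0,0,0,0) R1=(0,0,0,0)
Op 2: inc R1 by 1 -> R1=(0,1,0,0) value=1
Op 3: merge R1<->R3 -> R1=(0,1,0,0) R3=(0,1,0,0)
Op 4: merge R1<->R0 -> R1=(0,1,0,0) R0=(0,1,0,0)
Op 5: merge R0<->R1 -> R0=(0,1,0,0) R1=(0,1,0,0)
Op 6: merge R1<->R3 -> R1=(0,1,0,0) R3=(0,1,0,0)
Op 7: inc R1 by 5 -> R1=(0,6,0,0) value=6
Op 8: inc R3 by 5 -> R3=(0,1,0,5) value=6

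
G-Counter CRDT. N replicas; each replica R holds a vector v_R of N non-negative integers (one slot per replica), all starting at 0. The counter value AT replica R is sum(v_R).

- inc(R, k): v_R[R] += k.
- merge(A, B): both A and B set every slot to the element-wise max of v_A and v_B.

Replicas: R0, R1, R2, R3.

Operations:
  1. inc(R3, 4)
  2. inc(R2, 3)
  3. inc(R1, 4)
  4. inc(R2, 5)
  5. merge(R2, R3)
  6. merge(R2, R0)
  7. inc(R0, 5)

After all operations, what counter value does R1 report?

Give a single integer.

Op 1: inc R3 by 4 -> R3=(0,0,0,4) value=4
Op 2: inc R2 by 3 -> R2=(0,0,3,0) value=3
Op 3: inc R1 by 4 -> R1=(0,4,0,0) value=4
Op 4: inc R2 by 5 -> R2=(0,0,8,0) value=8
Op 5: merge R2<->R3 -> R2=(0,0,8,4) R3=(0,0,8,4)
Op 6: merge R2<->R0 -> R2=(0,0,8,4) R0=(0,0,8,4)
Op 7: inc R0 by 5 -> R0=(5,0,8,4) value=17

Answer: 4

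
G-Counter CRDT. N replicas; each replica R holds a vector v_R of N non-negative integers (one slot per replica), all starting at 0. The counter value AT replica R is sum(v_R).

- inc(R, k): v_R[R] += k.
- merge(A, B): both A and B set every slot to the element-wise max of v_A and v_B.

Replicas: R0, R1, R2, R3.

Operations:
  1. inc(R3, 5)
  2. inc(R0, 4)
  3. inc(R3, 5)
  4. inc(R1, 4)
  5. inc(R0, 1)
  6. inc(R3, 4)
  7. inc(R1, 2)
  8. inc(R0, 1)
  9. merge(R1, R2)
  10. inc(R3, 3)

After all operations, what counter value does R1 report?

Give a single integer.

Op 1: inc R3 by 5 -> R3=(0,0,0,5) value=5
Op 2: inc R0 by 4 -> R0=(4,0,0,0) value=4
Op 3: inc R3 by 5 -> R3=(0,0,0,10) value=10
Op 4: inc R1 by 4 -> R1=(0,4,0,0) value=4
Op 5: inc R0 by 1 -> R0=(5,0,0,0) value=5
Op 6: inc R3 by 4 -> R3=(0,0,0,14) value=14
Op 7: inc R1 by 2 -> R1=(0,6,0,0) value=6
Op 8: inc R0 by 1 -> R0=(6,0,0,0) value=6
Op 9: merge R1<->R2 -> R1=(0,6,0,0) R2=(0,6,0,0)
Op 10: inc R3 by 3 -> R3=(0,0,0,17) value=17

Answer: 6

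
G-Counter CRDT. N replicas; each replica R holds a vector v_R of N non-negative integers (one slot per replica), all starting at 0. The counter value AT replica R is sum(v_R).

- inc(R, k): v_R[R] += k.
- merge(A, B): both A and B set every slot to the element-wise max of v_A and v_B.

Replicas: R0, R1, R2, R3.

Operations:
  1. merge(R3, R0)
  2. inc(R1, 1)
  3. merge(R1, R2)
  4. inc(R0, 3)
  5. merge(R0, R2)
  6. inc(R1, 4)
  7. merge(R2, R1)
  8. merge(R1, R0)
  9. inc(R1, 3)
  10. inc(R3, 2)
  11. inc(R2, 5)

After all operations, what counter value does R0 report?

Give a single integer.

Op 1: merge R3<->R0 -> R3=(0,0,0,0) R0=(0,0,0,0)
Op 2: inc R1 by 1 -> R1=(0,1,0,0) value=1
Op 3: merge R1<->R2 -> R1=(0,1,0,0) R2=(0,1,0,0)
Op 4: inc R0 by 3 -> R0=(3,0,0,0) value=3
Op 5: merge R0<->R2 -> R0=(3,1,0,0) R2=(3,1,0,0)
Op 6: inc R1 by 4 -> R1=(0,5,0,0) value=5
Op 7: merge R2<->R1 -> R2=(3,5,0,0) R1=(3,5,0,0)
Op 8: merge R1<->R0 -> R1=(3,5,0,0) R0=(3,5,0,0)
Op 9: inc R1 by 3 -> R1=(3,8,0,0) value=11
Op 10: inc R3 by 2 -> R3=(0,0,0,2) value=2
Op 11: inc R2 by 5 -> R2=(3,5,5,0) value=13

Answer: 8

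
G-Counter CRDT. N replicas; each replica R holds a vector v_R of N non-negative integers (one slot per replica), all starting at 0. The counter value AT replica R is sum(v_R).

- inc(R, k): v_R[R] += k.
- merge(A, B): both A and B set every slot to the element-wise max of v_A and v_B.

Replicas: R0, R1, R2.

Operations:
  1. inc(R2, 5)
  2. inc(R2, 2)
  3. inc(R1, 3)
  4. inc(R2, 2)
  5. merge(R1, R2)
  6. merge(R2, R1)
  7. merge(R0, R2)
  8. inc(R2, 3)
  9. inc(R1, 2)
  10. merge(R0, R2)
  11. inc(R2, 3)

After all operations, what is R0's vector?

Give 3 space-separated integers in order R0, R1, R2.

Answer: 0 3 12

Derivation:
Op 1: inc R2 by 5 -> R2=(0,0,5) value=5
Op 2: inc R2 by 2 -> R2=(0,0,7) value=7
Op 3: inc R1 by 3 -> R1=(0,3,0) value=3
Op 4: inc R2 by 2 -> R2=(0,0,9) value=9
Op 5: merge R1<->R2 -> R1=(0,3,9) R2=(0,3,9)
Op 6: merge R2<->R1 -> R2=(0,3,9) R1=(0,3,9)
Op 7: merge R0<->R2 -> R0=(0,3,9) R2=(0,3,9)
Op 8: inc R2 by 3 -> R2=(0,3,12) value=15
Op 9: inc R1 by 2 -> R1=(0,5,9) value=14
Op 10: merge R0<->R2 -> R0=(0,3,12) R2=(0,3,12)
Op 11: inc R2 by 3 -> R2=(0,3,15) value=18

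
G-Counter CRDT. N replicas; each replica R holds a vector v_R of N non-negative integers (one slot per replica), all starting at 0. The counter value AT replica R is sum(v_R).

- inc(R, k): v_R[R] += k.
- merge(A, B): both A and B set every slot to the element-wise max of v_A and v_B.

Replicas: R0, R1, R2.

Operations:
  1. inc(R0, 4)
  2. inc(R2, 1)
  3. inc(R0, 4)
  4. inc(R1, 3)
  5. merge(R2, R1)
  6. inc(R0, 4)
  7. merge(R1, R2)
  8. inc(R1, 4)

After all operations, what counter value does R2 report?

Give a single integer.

Answer: 4

Derivation:
Op 1: inc R0 by 4 -> R0=(4,0,0) value=4
Op 2: inc R2 by 1 -> R2=(0,0,1) value=1
Op 3: inc R0 by 4 -> R0=(8,0,0) value=8
Op 4: inc R1 by 3 -> R1=(0,3,0) value=3
Op 5: merge R2<->R1 -> R2=(0,3,1) R1=(0,3,1)
Op 6: inc R0 by 4 -> R0=(12,0,0) value=12
Op 7: merge R1<->R2 -> R1=(0,3,1) R2=(0,3,1)
Op 8: inc R1 by 4 -> R1=(0,7,1) value=8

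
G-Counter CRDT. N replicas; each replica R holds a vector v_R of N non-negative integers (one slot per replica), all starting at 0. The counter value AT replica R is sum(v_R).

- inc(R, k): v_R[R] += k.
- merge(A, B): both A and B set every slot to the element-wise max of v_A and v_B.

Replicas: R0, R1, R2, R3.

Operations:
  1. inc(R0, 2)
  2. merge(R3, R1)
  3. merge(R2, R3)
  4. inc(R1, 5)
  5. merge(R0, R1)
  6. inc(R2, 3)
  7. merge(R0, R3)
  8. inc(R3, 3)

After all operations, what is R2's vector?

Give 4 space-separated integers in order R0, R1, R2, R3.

Answer: 0 0 3 0

Derivation:
Op 1: inc R0 by 2 -> R0=(2,0,0,0) value=2
Op 2: merge R3<->R1 -> R3=(0,0,0,0) R1=(0,0,0,0)
Op 3: merge R2<->R3 -> R2=(0,0,0,0) R3=(0,0,0,0)
Op 4: inc R1 by 5 -> R1=(0,5,0,0) value=5
Op 5: merge R0<->R1 -> R0=(2,5,0,0) R1=(2,5,0,0)
Op 6: inc R2 by 3 -> R2=(0,0,3,0) value=3
Op 7: merge R0<->R3 -> R0=(2,5,0,0) R3=(2,5,0,0)
Op 8: inc R3 by 3 -> R3=(2,5,0,3) value=10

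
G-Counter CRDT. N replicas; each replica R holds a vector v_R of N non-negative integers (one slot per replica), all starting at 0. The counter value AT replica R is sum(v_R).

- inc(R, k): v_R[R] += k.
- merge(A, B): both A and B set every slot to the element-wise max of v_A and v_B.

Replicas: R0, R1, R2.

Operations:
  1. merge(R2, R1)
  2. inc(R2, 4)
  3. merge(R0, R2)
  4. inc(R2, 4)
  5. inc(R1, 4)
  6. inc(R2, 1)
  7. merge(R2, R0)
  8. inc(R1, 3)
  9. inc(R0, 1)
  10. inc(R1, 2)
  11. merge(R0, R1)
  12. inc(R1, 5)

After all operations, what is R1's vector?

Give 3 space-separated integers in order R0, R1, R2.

Answer: 1 14 9

Derivation:
Op 1: merge R2<->R1 -> R2=(0,0,0) R1=(0,0,0)
Op 2: inc R2 by 4 -> R2=(0,0,4) value=4
Op 3: merge R0<->R2 -> R0=(0,0,4) R2=(0,0,4)
Op 4: inc R2 by 4 -> R2=(0,0,8) value=8
Op 5: inc R1 by 4 -> R1=(0,4,0) value=4
Op 6: inc R2 by 1 -> R2=(0,0,9) value=9
Op 7: merge R2<->R0 -> R2=(0,0,9) R0=(0,0,9)
Op 8: inc R1 by 3 -> R1=(0,7,0) value=7
Op 9: inc R0 by 1 -> R0=(1,0,9) value=10
Op 10: inc R1 by 2 -> R1=(0,9,0) value=9
Op 11: merge R0<->R1 -> R0=(1,9,9) R1=(1,9,9)
Op 12: inc R1 by 5 -> R1=(1,14,9) value=24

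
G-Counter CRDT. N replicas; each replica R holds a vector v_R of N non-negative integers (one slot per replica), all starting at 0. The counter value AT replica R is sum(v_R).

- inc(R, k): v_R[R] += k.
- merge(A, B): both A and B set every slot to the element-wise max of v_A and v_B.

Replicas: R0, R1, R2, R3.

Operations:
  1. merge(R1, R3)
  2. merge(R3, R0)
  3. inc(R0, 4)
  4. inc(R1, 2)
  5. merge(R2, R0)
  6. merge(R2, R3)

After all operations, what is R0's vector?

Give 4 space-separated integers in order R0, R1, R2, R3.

Answer: 4 0 0 0

Derivation:
Op 1: merge R1<->R3 -> R1=(0,0,0,0) R3=(0,0,0,0)
Op 2: merge R3<->R0 -> R3=(0,0,0,0) R0=(0,0,0,0)
Op 3: inc R0 by 4 -> R0=(4,0,0,0) value=4
Op 4: inc R1 by 2 -> R1=(0,2,0,0) value=2
Op 5: merge R2<->R0 -> R2=(4,0,0,0) R0=(4,0,0,0)
Op 6: merge R2<->R3 -> R2=(4,0,0,0) R3=(4,0,0,0)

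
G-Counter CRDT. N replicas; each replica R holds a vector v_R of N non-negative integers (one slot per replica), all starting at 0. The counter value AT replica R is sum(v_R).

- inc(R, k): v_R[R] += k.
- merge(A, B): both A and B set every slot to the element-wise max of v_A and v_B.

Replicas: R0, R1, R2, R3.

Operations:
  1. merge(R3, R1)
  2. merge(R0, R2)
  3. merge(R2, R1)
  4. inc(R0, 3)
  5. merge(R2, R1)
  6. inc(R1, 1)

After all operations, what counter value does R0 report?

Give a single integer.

Op 1: merge R3<->R1 -> R3=(0,0,0,0) R1=(0,0,0,0)
Op 2: merge R0<->R2 -> R0=(0,0,0,0) R2=(0,0,0,0)
Op 3: merge R2<->R1 -> R2=(0,0,0,0) R1=(0,0,0,0)
Op 4: inc R0 by 3 -> R0=(3,0,0,0) value=3
Op 5: merge R2<->R1 -> R2=(0,0,0,0) R1=(0,0,0,0)
Op 6: inc R1 by 1 -> R1=(0,1,0,0) value=1

Answer: 3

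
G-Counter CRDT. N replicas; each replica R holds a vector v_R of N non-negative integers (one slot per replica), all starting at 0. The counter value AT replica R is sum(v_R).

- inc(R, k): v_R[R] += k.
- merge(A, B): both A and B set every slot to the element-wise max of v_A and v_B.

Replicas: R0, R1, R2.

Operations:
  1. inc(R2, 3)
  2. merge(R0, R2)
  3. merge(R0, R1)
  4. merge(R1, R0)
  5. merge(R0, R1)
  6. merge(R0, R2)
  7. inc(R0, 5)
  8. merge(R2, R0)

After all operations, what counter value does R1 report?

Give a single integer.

Op 1: inc R2 by 3 -> R2=(0,0,3) value=3
Op 2: merge R0<->R2 -> R0=(0,0,3) R2=(0,0,3)
Op 3: merge R0<->R1 -> R0=(0,0,3) R1=(0,0,3)
Op 4: merge R1<->R0 -> R1=(0,0,3) R0=(0,0,3)
Op 5: merge R0<->R1 -> R0=(0,0,3) R1=(0,0,3)
Op 6: merge R0<->R2 -> R0=(0,0,3) R2=(0,0,3)
Op 7: inc R0 by 5 -> R0=(5,0,3) value=8
Op 8: merge R2<->R0 -> R2=(5,0,3) R0=(5,0,3)

Answer: 3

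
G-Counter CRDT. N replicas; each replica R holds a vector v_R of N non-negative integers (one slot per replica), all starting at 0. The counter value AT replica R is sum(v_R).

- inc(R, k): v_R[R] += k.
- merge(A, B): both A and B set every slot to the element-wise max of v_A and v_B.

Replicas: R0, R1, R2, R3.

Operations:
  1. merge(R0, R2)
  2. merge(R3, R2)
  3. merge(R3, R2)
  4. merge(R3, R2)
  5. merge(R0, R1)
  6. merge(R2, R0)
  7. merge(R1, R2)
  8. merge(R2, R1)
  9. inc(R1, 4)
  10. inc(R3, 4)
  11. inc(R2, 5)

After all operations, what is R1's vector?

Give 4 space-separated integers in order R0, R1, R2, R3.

Op 1: merge R0<->R2 -> R0=(0,0,0,0) R2=(0,0,0,0)
Op 2: merge R3<->R2 -> R3=(0,0,0,0) R2=(0,0,0,0)
Op 3: merge R3<->R2 -> R3=(0,0,0,0) R2=(0,0,0,0)
Op 4: merge R3<->R2 -> R3=(0,0,0,0) R2=(0,0,0,0)
Op 5: merge R0<->R1 -> R0=(0,0,0,0) R1=(0,0,0,0)
Op 6: merge R2<->R0 -> R2=(0,0,0,0) R0=(0,0,0,0)
Op 7: merge R1<->R2 -> R1=(0,0,0,0) R2=(0,0,0,0)
Op 8: merge R2<->R1 -> R2=(0,0,0,0) R1=(0,0,0,0)
Op 9: inc R1 by 4 -> R1=(0,4,0,0) value=4
Op 10: inc R3 by 4 -> R3=(0,0,0,4) value=4
Op 11: inc R2 by 5 -> R2=(0,0,5,0) value=5

Answer: 0 4 0 0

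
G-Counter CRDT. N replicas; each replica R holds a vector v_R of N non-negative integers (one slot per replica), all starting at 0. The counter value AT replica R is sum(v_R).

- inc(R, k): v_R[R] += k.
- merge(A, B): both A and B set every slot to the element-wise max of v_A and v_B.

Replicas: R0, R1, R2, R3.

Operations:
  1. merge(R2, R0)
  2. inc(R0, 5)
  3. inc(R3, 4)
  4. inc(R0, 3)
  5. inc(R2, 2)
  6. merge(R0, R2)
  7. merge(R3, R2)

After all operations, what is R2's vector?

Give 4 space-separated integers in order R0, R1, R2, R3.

Answer: 8 0 2 4

Derivation:
Op 1: merge R2<->R0 -> R2=(0,0,0,0) R0=(0,0,0,0)
Op 2: inc R0 by 5 -> R0=(5,0,0,0) value=5
Op 3: inc R3 by 4 -> R3=(0,0,0,4) value=4
Op 4: inc R0 by 3 -> R0=(8,0,0,0) value=8
Op 5: inc R2 by 2 -> R2=(0,0,2,0) value=2
Op 6: merge R0<->R2 -> R0=(8,0,2,0) R2=(8,0,2,0)
Op 7: merge R3<->R2 -> R3=(8,0,2,4) R2=(8,0,2,4)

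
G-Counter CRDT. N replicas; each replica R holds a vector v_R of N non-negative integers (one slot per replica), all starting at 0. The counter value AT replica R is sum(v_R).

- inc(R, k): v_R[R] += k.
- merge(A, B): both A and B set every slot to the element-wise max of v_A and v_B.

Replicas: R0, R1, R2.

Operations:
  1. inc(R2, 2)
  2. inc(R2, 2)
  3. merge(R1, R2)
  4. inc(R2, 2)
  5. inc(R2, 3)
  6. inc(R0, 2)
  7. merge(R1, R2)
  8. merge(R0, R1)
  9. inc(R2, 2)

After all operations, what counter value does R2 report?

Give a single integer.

Op 1: inc R2 by 2 -> R2=(0,0,2) value=2
Op 2: inc R2 by 2 -> R2=(0,0,4) value=4
Op 3: merge R1<->R2 -> R1=(0,0,4) R2=(0,0,4)
Op 4: inc R2 by 2 -> R2=(0,0,6) value=6
Op 5: inc R2 by 3 -> R2=(0,0,9) value=9
Op 6: inc R0 by 2 -> R0=(2,0,0) value=2
Op 7: merge R1<->R2 -> R1=(0,0,9) R2=(0,0,9)
Op 8: merge R0<->R1 -> R0=(2,0,9) R1=(2,0,9)
Op 9: inc R2 by 2 -> R2=(0,0,11) value=11

Answer: 11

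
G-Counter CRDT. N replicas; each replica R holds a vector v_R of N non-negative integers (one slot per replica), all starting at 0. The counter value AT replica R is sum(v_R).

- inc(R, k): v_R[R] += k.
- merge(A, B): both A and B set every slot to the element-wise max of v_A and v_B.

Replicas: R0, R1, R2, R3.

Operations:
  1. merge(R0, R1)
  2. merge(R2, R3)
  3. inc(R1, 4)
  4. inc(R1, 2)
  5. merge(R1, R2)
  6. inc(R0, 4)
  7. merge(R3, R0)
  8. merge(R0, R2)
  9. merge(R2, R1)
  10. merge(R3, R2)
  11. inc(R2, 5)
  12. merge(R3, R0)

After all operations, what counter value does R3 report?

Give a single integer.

Answer: 10

Derivation:
Op 1: merge R0<->R1 -> R0=(0,0,0,0) R1=(0,0,0,0)
Op 2: merge R2<->R3 -> R2=(0,0,0,0) R3=(0,0,0,0)
Op 3: inc R1 by 4 -> R1=(0,4,0,0) value=4
Op 4: inc R1 by 2 -> R1=(0,6,0,0) value=6
Op 5: merge R1<->R2 -> R1=(0,6,0,0) R2=(0,6,0,0)
Op 6: inc R0 by 4 -> R0=(4,0,0,0) value=4
Op 7: merge R3<->R0 -> R3=(4,0,0,0) R0=(4,0,0,0)
Op 8: merge R0<->R2 -> R0=(4,6,0,0) R2=(4,6,0,0)
Op 9: merge R2<->R1 -> R2=(4,6,0,0) R1=(4,6,0,0)
Op 10: merge R3<->R2 -> R3=(4,6,0,0) R2=(4,6,0,0)
Op 11: inc R2 by 5 -> R2=(4,6,5,0) value=15
Op 12: merge R3<->R0 -> R3=(4,6,0,0) R0=(4,6,0,0)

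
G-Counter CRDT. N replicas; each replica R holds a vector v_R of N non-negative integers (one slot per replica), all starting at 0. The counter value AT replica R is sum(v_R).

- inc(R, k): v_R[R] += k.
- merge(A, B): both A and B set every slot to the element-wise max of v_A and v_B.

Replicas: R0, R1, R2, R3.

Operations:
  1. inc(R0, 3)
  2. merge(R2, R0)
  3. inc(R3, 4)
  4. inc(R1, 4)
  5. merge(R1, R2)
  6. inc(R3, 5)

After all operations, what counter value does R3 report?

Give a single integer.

Answer: 9

Derivation:
Op 1: inc R0 by 3 -> R0=(3,0,0,0) value=3
Op 2: merge R2<->R0 -> R2=(3,0,0,0) R0=(3,0,0,0)
Op 3: inc R3 by 4 -> R3=(0,0,0,4) value=4
Op 4: inc R1 by 4 -> R1=(0,4,0,0) value=4
Op 5: merge R1<->R2 -> R1=(3,4,0,0) R2=(3,4,0,0)
Op 6: inc R3 by 5 -> R3=(0,0,0,9) value=9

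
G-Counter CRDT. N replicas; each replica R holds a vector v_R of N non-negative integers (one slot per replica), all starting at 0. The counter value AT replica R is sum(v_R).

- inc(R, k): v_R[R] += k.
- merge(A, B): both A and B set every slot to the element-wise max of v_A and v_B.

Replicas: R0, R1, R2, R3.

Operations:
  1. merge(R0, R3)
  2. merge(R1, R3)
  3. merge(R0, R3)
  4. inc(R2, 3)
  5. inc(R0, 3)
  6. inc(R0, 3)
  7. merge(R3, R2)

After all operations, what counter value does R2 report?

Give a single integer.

Op 1: merge R0<->R3 -> R0=(0,0,0,0) R3=(0,0,0,0)
Op 2: merge R1<->R3 -> R1=(0,0,0,0) R3=(0,0,0,0)
Op 3: merge R0<->R3 -> R0=(0,0,0,0) R3=(0,0,0,0)
Op 4: inc R2 by 3 -> R2=(0,0,3,0) value=3
Op 5: inc R0 by 3 -> R0=(3,0,0,0) value=3
Op 6: inc R0 by 3 -> R0=(6,0,0,0) value=6
Op 7: merge R3<->R2 -> R3=(0,0,3,0) R2=(0,0,3,0)

Answer: 3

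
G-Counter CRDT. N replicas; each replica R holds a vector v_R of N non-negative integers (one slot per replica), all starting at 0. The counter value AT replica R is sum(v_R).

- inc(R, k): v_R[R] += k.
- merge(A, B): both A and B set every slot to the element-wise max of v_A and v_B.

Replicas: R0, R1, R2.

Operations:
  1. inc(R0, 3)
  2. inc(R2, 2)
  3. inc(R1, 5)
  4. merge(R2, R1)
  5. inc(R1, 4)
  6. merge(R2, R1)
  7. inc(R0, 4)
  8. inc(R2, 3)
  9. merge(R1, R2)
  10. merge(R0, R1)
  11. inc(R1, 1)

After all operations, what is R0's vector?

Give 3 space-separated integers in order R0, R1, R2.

Answer: 7 9 5

Derivation:
Op 1: inc R0 by 3 -> R0=(3,0,0) value=3
Op 2: inc R2 by 2 -> R2=(0,0,2) value=2
Op 3: inc R1 by 5 -> R1=(0,5,0) value=5
Op 4: merge R2<->R1 -> R2=(0,5,2) R1=(0,5,2)
Op 5: inc R1 by 4 -> R1=(0,9,2) value=11
Op 6: merge R2<->R1 -> R2=(0,9,2) R1=(0,9,2)
Op 7: inc R0 by 4 -> R0=(7,0,0) value=7
Op 8: inc R2 by 3 -> R2=(0,9,5) value=14
Op 9: merge R1<->R2 -> R1=(0,9,5) R2=(0,9,5)
Op 10: merge R0<->R1 -> R0=(7,9,5) R1=(7,9,5)
Op 11: inc R1 by 1 -> R1=(7,10,5) value=22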